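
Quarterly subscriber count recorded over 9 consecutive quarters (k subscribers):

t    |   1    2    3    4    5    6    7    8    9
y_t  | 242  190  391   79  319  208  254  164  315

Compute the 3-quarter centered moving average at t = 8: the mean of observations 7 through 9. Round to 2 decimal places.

Sum of periods 7–9: 254 + 164 + 315 = 733
Divide by 3: 733 / 3 = 244.33

244.33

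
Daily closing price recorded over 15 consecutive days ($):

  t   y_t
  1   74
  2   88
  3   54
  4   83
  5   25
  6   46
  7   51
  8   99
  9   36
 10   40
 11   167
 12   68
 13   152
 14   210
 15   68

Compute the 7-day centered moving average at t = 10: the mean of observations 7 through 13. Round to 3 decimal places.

87.571

Sum of periods 7–13: 51 + 99 + 36 + 40 + 167 + 68 + 152 = 613
Divide by 7: 613 / 7 = 87.571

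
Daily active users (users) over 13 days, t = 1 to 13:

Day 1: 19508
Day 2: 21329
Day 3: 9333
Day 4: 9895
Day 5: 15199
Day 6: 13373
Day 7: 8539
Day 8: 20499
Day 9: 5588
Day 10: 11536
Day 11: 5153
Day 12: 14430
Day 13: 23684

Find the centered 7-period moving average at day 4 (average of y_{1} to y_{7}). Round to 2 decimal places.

13882.29

Sum of periods 1–7: 19508 + 21329 + 9333 + 9895 + 15199 + 13373 + 8539 = 97176
Divide by 7: 97176 / 7 = 13882.29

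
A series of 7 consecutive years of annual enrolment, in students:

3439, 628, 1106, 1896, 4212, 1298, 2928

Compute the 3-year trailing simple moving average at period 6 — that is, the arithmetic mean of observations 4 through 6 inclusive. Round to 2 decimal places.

Sum of periods 4–6: 1896 + 4212 + 1298 = 7406
Divide by 3: 7406 / 3 = 2468.67

2468.67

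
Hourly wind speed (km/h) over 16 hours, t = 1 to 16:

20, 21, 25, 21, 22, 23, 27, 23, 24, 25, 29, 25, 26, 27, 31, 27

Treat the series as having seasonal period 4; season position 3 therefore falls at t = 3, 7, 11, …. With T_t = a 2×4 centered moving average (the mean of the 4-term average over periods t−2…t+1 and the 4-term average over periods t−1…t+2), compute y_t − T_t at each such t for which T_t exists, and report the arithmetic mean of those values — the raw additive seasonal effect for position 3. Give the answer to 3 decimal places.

3.000

Season position 3 occurs at t = 3, 7, 11 (where T_t is defined).
t=3: T_3 = 22.00000; y_3 − T_3 = 25 − 22.00000 = 3.00000
t=7: T_7 = 24.00000; y_7 − T_7 = 27 − 24.00000 = 3.00000
t=11: T_11 = 26.00000; y_11 − T_11 = 29 − 26.00000 = 3.00000
Mean deviation: (3.00000 + 3.00000 + 3.00000) / 3 = 3.000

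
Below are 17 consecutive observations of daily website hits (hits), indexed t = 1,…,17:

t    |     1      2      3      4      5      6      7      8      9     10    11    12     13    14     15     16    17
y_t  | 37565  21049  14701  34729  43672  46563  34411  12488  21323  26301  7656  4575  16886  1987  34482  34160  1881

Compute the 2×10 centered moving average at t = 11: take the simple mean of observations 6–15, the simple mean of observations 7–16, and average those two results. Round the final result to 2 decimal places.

Sum over 6–15: 46563 + 34411 + 12488 + 21323 + 26301 + 7656 + 4575 + 16886 + 1987 + 34482 = 206672
Sum over 7–16: 34411 + 12488 + 21323 + 26301 + 7656 + 4575 + 16886 + 1987 + 34482 + 34160 = 194269
CMA at t=11 = (206672 + 194269) / (2·10) = 400941 / 20 = 20047.05

20047.05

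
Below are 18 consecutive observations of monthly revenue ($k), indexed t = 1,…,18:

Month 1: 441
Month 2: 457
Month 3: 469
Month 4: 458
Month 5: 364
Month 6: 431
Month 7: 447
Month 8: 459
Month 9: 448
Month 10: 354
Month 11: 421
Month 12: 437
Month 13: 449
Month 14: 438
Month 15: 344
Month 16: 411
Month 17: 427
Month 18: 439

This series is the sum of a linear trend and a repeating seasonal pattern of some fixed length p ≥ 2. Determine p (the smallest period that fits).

First differences y_{t+1} − y_t: 16, 12, -11, -94, 67, 16, 12, -11, -94, 67, 16, 12, …
The difference pattern repeats every 5 terms and not for any smaller step, so p = 5.

5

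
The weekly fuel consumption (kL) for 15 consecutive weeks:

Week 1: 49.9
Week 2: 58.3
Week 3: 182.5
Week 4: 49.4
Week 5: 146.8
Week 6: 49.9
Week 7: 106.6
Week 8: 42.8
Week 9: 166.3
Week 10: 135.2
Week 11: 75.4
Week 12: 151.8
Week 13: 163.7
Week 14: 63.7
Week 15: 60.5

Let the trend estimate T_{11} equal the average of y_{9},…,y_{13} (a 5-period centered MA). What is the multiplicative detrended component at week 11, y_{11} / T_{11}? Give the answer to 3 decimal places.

Trend T_11 = (166.3 + 135.2 + 75.4 + 151.8 + 163.7) / 5 = 692.4/5 = 138.48000
Ratio to trend: 75.4 / 138.48000 = 0.544

0.544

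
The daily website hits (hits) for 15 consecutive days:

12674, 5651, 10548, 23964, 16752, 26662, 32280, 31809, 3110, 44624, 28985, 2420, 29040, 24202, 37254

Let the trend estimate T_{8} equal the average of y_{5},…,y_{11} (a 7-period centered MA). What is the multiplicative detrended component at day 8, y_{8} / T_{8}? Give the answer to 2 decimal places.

Trend T_8 = (16752 + 26662 + 32280 + 31809 + 3110 + 44624 + 28985) / 7 = 184222/7 = 26317.4286
Ratio to trend: 31809 / 26317.4286 = 1.21

1.21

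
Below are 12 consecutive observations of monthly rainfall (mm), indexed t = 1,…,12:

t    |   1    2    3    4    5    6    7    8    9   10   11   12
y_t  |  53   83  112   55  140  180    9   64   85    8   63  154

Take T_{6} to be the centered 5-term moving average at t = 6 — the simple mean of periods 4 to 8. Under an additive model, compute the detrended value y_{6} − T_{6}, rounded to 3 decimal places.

Trend T_6 = (55 + 140 + 180 + 9 + 64) / 5 = 448/5 = 89.60000
Detrended value: 180 − 89.60000 = 90.400

90.400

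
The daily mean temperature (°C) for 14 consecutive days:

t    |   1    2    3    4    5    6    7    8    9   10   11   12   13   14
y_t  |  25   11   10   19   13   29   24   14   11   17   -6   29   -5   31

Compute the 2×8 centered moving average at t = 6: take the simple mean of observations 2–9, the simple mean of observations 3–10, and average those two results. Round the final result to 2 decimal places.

Sum over 2–9: 11 + 10 + 19 + 13 + 29 + 24 + 14 + 11 = 131
Sum over 3–10: 10 + 19 + 13 + 29 + 24 + 14 + 11 + 17 = 137
CMA at t=6 = (131 + 137) / (2·8) = 268 / 16 = 16.75

16.75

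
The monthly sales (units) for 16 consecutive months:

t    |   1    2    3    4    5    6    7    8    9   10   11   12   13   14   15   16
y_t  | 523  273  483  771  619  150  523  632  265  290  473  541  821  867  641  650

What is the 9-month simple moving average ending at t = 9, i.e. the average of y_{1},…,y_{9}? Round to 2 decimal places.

Sum of periods 1–9: 523 + 273 + 483 + 771 + 619 + 150 + 523 + 632 + 265 = 4239
Divide by 9: 4239 / 9 = 471.00

471.00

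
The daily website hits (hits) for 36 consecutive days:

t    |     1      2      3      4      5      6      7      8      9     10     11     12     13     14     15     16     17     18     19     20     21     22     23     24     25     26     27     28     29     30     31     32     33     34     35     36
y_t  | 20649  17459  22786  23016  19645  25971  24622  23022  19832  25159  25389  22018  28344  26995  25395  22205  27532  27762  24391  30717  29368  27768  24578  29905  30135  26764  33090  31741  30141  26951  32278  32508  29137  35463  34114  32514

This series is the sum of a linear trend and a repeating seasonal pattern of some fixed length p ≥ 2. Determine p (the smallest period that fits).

7

First differences y_{t+1} − y_t: -3190, 5327, 230, -3371, 6326, -1349, -1600, -3190, 5327, 230, -3371, 6326, -1349, -1600, -3190, 5327, …
The difference pattern repeats every 7 terms and not for any smaller step, so p = 7.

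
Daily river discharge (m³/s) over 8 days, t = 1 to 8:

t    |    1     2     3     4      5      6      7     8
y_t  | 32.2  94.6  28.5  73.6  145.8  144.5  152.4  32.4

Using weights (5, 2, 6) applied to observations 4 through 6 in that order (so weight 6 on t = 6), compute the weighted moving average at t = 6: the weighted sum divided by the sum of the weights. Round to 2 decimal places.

Weighted sum: 5·73.6 + 2·145.8 + 6·144.5 = 368.0 + 291.6 + 867.0 = 1526.6
Weight total: 5 + 2 + 6 = 13
WMA = 1526.6 / 13 = 117.43

117.43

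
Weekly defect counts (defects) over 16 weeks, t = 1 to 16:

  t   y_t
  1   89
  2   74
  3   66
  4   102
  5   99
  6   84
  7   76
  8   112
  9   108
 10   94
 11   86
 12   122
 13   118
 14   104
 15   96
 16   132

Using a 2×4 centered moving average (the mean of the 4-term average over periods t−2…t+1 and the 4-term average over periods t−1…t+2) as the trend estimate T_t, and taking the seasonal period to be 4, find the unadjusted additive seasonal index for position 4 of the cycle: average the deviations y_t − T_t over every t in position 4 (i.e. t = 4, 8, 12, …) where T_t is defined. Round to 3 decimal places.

Season position 4 occurs at t = 4, 8, 12 (where T_t is defined).
t=4: T_4 = 86.50000; y_4 − T_4 = 102 − 86.50000 = 15.50000
t=8: T_8 = 96.25000; y_8 − T_8 = 112 − 96.25000 = 15.75000
t=12: T_12 = 106.25000; y_12 − T_12 = 122 − 106.25000 = 15.75000
Mean deviation: (15.50000 + 15.75000 + 15.75000) / 3 = 15.667

15.667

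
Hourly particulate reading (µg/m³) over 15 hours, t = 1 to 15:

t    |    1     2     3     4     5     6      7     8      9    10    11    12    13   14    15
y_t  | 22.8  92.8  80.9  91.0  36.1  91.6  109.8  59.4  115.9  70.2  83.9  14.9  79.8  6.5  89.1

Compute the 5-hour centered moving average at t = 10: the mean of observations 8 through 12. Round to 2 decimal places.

Sum of periods 8–12: 59.4 + 115.9 + 70.2 + 83.9 + 14.9 = 344.3
Divide by 5: 344.3 / 5 = 68.86

68.86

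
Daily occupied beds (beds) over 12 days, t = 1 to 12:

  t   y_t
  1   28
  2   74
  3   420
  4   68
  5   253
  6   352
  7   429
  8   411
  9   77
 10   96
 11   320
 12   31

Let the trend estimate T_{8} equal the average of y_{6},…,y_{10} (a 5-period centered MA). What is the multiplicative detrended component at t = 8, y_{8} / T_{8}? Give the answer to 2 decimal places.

1.51

Trend T_8 = (352 + 429 + 411 + 77 + 96) / 5 = 1365/5 = 273.0000
Ratio to trend: 411 / 273.0000 = 1.51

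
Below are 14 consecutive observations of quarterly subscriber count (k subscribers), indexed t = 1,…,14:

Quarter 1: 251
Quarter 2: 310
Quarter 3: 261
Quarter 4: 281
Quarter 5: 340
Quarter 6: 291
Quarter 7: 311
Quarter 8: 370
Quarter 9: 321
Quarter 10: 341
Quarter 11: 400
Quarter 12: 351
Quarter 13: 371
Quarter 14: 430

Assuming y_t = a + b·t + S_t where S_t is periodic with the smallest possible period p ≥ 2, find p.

First differences y_{t+1} − y_t: 59, -49, 20, 59, -49, 20, 59, -49, …
The difference pattern repeats every 3 terms and not for any smaller step, so p = 3.

3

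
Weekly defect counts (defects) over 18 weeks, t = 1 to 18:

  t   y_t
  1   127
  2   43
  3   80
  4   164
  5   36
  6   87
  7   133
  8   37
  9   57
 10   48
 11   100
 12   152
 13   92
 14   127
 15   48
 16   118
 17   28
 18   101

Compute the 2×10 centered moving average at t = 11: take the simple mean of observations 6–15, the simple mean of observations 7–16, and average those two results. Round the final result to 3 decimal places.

89.650

Sum over 6–15: 87 + 133 + 37 + 57 + 48 + 100 + 152 + 92 + 127 + 48 = 881
Sum over 7–16: 133 + 37 + 57 + 48 + 100 + 152 + 92 + 127 + 48 + 118 = 912
CMA at t=11 = (881 + 912) / (2·10) = 1793 / 20 = 89.650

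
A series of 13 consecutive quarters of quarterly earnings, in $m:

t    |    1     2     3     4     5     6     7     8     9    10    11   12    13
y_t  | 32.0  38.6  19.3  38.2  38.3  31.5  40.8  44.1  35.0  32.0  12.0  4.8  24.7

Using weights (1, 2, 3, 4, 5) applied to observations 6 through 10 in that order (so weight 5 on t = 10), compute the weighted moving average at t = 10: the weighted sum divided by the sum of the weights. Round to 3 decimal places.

Weighted sum: 1·31.5 + 2·40.8 + 3·44.1 + 4·35.0 + 5·32.0 = 31.5 + 81.6 + 132.3 + 140.0 + 160.0 = 545.4
Weight total: 1 + 2 + 3 + 4 + 5 = 15
WMA = 545.4 / 15 = 36.360

36.360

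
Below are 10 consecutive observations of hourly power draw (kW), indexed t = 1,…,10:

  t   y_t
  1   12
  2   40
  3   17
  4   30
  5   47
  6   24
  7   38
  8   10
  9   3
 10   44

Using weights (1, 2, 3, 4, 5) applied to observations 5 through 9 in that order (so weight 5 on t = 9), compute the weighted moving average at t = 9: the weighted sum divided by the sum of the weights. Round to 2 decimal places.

Weighted sum: 1·47 + 2·24 + 3·38 + 4·10 + 5·3 = 47 + 48 + 114 + 40 + 15 = 264
Weight total: 1 + 2 + 3 + 4 + 5 = 15
WMA = 264 / 15 = 17.60

17.60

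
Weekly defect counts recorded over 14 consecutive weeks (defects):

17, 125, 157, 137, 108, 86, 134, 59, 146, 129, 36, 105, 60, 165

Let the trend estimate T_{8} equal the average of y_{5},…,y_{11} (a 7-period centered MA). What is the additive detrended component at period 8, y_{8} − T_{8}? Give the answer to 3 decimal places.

-40.714

Trend T_8 = (108 + 86 + 134 + 59 + 146 + 129 + 36) / 7 = 698/7 = 99.71429
Detrended value: 59 − 99.71429 = -40.714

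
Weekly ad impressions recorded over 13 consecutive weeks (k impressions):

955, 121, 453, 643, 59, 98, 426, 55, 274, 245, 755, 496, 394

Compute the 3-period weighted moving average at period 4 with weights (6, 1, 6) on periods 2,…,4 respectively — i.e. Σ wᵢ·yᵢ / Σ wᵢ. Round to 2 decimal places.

Weighted sum: 6·121 + 1·453 + 6·643 = 726 + 453 + 3858 = 5037
Weight total: 6 + 1 + 6 = 13
WMA = 5037 / 13 = 387.46

387.46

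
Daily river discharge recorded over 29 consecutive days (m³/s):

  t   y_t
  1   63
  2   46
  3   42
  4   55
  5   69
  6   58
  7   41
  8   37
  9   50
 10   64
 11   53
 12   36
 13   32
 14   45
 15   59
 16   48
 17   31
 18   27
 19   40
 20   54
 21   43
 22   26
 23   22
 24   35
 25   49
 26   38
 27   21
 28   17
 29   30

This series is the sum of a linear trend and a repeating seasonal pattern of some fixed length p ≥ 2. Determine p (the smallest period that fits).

First differences y_{t+1} − y_t: -17, -4, 13, 14, -11, -17, -4, 13, 14, -11, -17, -4, …
The difference pattern repeats every 5 terms and not for any smaller step, so p = 5.

5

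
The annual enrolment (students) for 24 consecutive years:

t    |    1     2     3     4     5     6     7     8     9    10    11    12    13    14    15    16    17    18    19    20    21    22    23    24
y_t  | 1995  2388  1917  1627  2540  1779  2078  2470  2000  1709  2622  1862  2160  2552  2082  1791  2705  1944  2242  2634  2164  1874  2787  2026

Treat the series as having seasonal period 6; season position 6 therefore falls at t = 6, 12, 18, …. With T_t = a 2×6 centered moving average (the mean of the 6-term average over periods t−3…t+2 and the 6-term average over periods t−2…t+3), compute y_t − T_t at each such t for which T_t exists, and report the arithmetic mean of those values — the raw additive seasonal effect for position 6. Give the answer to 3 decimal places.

-295.972

Season position 6 occurs at t = 6, 12, 18 (where T_t is defined).
t=6: T_6 = 2075.41667; y_6 − T_6 = 1779 − 2075.41667 = -296.41667
t=12: T_12 = 2157.66667; y_12 − T_12 = 1862 − 2157.66667 = -295.66667
t=18: T_18 = 2239.83333; y_18 − T_18 = 1944 − 2239.83333 = -295.83333
Mean deviation: (-296.41667 + -295.66667 + -295.83333) / 3 = -295.972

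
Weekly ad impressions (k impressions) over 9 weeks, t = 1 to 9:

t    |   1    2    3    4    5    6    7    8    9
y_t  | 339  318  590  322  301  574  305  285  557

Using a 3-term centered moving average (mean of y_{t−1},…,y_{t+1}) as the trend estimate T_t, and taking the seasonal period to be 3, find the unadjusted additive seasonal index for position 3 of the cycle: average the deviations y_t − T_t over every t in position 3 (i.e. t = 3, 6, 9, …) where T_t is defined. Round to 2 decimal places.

Season position 3 occurs at t = 3, 6 (where T_t is defined).
t=3: T_3 = 410.0000; y_3 − T_3 = 590 − 410.0000 = 180.0000
t=6: T_6 = 393.3333; y_6 − T_6 = 574 − 393.3333 = 180.6667
Mean deviation: (180.0000 + 180.6667) / 2 = 180.33

180.33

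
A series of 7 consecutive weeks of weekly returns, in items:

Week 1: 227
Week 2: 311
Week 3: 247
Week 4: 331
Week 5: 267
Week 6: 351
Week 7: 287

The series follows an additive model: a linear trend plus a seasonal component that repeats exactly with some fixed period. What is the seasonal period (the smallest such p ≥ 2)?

First differences y_{t+1} − y_t: 84, -64, 84, -64, 84, -64, …
The difference pattern repeats every 2 terms and not for any smaller step, so p = 2.

2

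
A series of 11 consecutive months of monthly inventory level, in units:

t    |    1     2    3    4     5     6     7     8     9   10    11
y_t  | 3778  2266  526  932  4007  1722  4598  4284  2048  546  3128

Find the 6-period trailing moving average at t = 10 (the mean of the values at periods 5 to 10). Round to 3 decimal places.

Sum of periods 5–10: 4007 + 1722 + 4598 + 4284 + 2048 + 546 = 17205
Divide by 6: 17205 / 6 = 2867.500

2867.500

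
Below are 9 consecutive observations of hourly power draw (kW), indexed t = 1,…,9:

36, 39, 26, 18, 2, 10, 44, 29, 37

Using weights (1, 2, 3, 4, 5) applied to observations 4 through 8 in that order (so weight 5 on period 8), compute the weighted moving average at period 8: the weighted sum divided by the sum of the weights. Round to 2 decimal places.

Weighted sum: 1·18 + 2·2 + 3·10 + 4·44 + 5·29 = 18 + 4 + 30 + 176 + 145 = 373
Weight total: 1 + 2 + 3 + 4 + 5 = 15
WMA = 373 / 15 = 24.87

24.87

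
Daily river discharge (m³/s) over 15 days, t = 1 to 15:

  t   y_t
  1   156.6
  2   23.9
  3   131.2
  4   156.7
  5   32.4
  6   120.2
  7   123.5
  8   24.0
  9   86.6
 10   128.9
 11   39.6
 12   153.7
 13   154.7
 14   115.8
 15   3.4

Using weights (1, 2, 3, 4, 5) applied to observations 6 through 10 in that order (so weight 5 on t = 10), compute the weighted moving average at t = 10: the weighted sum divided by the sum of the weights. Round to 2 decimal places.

95.34

Weighted sum: 1·120.2 + 2·123.5 + 3·24.0 + 4·86.6 + 5·128.9 = 120.2 + 247.0 + 72.0 + 346.4 + 644.5 = 1430.1
Weight total: 1 + 2 + 3 + 4 + 5 = 15
WMA = 1430.1 / 15 = 95.34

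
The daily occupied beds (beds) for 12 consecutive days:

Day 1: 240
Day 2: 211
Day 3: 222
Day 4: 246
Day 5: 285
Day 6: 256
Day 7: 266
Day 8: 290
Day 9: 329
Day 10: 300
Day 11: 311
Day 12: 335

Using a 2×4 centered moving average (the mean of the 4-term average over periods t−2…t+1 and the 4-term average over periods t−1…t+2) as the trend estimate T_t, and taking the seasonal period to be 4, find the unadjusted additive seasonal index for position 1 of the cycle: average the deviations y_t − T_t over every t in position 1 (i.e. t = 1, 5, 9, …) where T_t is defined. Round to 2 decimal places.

27.19

Season position 1 occurs at t = 5, 9 (where T_t is defined).
t=5: T_5 = 257.7500; y_5 − T_5 = 285 − 257.7500 = 27.2500
t=9: T_9 = 301.8750; y_9 − T_9 = 329 − 301.8750 = 27.1250
Mean deviation: (27.2500 + 27.1250) / 2 = 27.19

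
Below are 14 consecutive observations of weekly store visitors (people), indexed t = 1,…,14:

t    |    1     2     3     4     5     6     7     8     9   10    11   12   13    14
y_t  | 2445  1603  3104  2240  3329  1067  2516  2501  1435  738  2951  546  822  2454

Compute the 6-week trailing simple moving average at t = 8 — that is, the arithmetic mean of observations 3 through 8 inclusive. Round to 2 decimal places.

Sum of periods 3–8: 3104 + 2240 + 3329 + 1067 + 2516 + 2501 = 14757
Divide by 6: 14757 / 6 = 2459.50

2459.50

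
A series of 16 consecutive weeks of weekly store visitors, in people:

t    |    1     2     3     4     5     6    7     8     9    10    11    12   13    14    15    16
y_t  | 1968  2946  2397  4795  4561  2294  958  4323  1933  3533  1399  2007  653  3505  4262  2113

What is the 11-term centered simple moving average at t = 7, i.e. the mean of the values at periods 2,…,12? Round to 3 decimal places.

2831.455

Sum of periods 2–12: 2946 + 2397 + 4795 + 4561 + 2294 + 958 + 4323 + 1933 + 3533 + 1399 + 2007 = 31146
Divide by 11: 31146 / 11 = 2831.455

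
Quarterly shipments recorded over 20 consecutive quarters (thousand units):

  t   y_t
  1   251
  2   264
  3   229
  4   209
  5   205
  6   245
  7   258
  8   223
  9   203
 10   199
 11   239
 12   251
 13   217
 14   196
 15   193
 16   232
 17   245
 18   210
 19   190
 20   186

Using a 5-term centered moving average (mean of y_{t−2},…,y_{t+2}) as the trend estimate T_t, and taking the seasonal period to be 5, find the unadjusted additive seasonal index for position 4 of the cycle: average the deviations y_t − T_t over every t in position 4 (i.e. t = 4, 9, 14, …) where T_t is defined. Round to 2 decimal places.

Season position 4 occurs at t = 4, 9, 14 (where T_t is defined).
t=4: T_4 = 230.4000; y_4 − T_4 = 209 − 230.4000 = -21.4000
t=9: T_9 = 224.4000; y_9 − T_9 = 203 − 224.4000 = -21.4000
t=14: T_14 = 217.8000; y_14 − T_14 = 196 − 217.8000 = -21.8000
Mean deviation: (-21.4000 + -21.4000 + -21.8000) / 3 = -21.53

-21.53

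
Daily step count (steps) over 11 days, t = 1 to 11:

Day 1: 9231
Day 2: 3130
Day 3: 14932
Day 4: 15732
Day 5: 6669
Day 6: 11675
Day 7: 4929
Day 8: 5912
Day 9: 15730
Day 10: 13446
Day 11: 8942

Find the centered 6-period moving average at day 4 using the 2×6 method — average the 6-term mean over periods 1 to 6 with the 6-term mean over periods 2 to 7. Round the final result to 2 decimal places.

9869.67

Sum over 1–6: 9231 + 3130 + 14932 + 15732 + 6669 + 11675 = 61369
Sum over 2–7: 3130 + 14932 + 15732 + 6669 + 11675 + 4929 = 57067
CMA at t=4 = (61369 + 57067) / (2·6) = 118436 / 12 = 9869.67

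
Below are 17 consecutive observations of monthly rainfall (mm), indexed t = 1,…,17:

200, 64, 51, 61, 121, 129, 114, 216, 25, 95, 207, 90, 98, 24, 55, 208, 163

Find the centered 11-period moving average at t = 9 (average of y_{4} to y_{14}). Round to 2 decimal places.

Sum of periods 4–14: 61 + 121 + 129 + 114 + 216 + 25 + 95 + 207 + 90 + 98 + 24 = 1180
Divide by 11: 1180 / 11 = 107.27

107.27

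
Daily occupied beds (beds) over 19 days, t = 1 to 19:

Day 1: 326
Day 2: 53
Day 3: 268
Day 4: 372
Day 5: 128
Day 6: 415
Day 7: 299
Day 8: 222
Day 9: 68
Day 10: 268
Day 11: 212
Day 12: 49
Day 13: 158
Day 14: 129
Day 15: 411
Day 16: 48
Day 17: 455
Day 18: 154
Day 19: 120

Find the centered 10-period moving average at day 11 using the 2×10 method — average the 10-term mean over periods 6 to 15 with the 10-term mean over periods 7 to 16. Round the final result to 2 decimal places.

Sum over 6–15: 415 + 299 + 222 + 68 + 268 + 212 + 49 + 158 + 129 + 411 = 2231
Sum over 7–16: 299 + 222 + 68 + 268 + 212 + 49 + 158 + 129 + 411 + 48 = 1864
CMA at t=11 = (2231 + 1864) / (2·10) = 4095 / 20 = 204.75

204.75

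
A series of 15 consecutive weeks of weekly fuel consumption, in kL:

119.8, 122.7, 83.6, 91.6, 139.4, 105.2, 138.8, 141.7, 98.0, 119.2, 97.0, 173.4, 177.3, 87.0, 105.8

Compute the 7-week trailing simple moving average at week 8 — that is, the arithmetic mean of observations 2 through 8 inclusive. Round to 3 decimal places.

117.571

Sum of periods 2–8: 122.7 + 83.6 + 91.6 + 139.4 + 105.2 + 138.8 + 141.7 = 823.0
Divide by 7: 823.0 / 7 = 117.571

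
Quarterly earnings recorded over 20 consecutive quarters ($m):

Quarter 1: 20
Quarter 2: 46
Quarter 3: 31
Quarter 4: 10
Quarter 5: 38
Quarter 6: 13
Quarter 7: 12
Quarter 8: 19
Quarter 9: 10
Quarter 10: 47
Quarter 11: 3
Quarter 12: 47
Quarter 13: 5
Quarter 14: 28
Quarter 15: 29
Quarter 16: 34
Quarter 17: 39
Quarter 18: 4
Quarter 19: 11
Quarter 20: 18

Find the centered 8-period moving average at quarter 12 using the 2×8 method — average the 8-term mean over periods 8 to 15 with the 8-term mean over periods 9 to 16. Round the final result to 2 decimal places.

24.44

Sum over 8–15: 19 + 10 + 47 + 3 + 47 + 5 + 28 + 29 = 188
Sum over 9–16: 10 + 47 + 3 + 47 + 5 + 28 + 29 + 34 = 203
CMA at t=12 = (188 + 203) / (2·8) = 391 / 16 = 24.44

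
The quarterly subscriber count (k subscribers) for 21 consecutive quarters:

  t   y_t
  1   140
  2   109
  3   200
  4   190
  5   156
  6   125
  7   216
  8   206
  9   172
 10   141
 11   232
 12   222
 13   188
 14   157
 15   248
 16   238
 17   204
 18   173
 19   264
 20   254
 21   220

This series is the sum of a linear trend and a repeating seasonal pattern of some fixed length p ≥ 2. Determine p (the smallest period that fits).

First differences y_{t+1} − y_t: -31, 91, -10, -34, -31, 91, -10, -34, -31, 91, …
The difference pattern repeats every 4 terms and not for any smaller step, so p = 4.

4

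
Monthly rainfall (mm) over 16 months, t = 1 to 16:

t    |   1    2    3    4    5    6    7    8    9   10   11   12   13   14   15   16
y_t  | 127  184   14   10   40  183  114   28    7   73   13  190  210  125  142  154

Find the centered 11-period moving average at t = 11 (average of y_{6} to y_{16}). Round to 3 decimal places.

Sum of periods 6–16: 183 + 114 + 28 + 7 + 73 + 13 + 190 + 210 + 125 + 142 + 154 = 1239
Divide by 11: 1239 / 11 = 112.636

112.636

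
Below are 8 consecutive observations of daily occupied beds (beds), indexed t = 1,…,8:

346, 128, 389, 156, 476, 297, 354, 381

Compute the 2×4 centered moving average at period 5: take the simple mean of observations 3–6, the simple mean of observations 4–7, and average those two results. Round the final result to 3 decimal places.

Sum over 3–6: 389 + 156 + 476 + 297 = 1318
Sum over 4–7: 156 + 476 + 297 + 354 = 1283
CMA at t=5 = (1318 + 1283) / (2·4) = 2601 / 8 = 325.125

325.125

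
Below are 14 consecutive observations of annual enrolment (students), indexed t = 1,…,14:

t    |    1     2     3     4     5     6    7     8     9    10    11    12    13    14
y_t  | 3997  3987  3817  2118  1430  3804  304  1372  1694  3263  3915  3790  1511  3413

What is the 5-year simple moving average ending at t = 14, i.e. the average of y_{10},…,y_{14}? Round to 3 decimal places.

3178.400

Sum of periods 10–14: 3263 + 3915 + 3790 + 1511 + 3413 = 15892
Divide by 5: 15892 / 5 = 3178.400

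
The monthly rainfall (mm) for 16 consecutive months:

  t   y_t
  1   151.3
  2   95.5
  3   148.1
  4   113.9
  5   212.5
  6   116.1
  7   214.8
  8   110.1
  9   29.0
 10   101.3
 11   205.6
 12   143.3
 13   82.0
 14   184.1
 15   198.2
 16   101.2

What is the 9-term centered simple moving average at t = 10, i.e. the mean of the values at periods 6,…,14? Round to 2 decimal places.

131.81

Sum of periods 6–14: 116.1 + 214.8 + 110.1 + 29.0 + 101.3 + 205.6 + 143.3 + 82.0 + 184.1 = 1186.3
Divide by 9: 1186.3 / 9 = 131.81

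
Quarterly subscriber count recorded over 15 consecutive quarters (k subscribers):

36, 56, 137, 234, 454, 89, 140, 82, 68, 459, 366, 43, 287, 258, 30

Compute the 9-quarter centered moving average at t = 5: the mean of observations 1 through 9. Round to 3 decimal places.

144.000

Sum of periods 1–9: 36 + 56 + 137 + 234 + 454 + 89 + 140 + 82 + 68 = 1296
Divide by 9: 1296 / 9 = 144.000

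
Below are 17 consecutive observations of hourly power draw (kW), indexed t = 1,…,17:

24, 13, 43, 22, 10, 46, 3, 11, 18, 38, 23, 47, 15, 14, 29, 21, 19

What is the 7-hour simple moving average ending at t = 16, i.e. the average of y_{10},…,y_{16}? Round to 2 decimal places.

Sum of periods 10–16: 38 + 23 + 47 + 15 + 14 + 29 + 21 = 187
Divide by 7: 187 / 7 = 26.71

26.71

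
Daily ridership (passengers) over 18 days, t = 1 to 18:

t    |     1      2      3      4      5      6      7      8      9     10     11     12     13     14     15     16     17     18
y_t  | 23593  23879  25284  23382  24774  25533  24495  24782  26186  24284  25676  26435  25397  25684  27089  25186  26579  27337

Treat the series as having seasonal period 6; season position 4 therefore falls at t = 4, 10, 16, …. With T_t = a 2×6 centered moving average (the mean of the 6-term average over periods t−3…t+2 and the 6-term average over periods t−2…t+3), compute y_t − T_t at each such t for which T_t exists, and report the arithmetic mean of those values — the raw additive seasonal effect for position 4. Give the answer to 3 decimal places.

-1100.750

Season position 4 occurs at t = 4, 10 (where T_t is defined).
t=4: T_4 = 24482.66667; y_4 − T_4 = 23382 − 24482.66667 = -1100.66667
t=10: T_10 = 25384.83333; y_10 − T_10 = 24284 − 25384.83333 = -1100.83333
Mean deviation: (-1100.66667 + -1100.83333) / 2 = -1100.750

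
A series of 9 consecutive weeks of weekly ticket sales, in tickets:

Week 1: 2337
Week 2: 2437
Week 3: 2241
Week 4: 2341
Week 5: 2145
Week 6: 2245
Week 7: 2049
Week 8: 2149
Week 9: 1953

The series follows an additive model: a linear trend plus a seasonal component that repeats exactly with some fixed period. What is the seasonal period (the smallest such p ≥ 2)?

First differences y_{t+1} − y_t: 100, -196, 100, -196, 100, -196, …
The difference pattern repeats every 2 terms and not for any smaller step, so p = 2.

2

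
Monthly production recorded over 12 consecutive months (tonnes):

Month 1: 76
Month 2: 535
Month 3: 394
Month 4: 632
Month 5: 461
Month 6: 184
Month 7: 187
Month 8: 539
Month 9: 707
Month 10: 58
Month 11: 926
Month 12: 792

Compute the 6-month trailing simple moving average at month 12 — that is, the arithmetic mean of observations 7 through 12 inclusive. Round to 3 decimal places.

534.833

Sum of periods 7–12: 187 + 539 + 707 + 58 + 926 + 792 = 3209
Divide by 6: 3209 / 6 = 534.833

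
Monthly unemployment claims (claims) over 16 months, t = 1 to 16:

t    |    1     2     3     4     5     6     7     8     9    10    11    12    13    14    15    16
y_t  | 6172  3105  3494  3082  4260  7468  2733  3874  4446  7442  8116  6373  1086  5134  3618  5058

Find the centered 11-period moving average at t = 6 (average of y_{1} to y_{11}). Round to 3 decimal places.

4926.545

Sum of periods 1–11: 6172 + 3105 + 3494 + 3082 + 4260 + 7468 + 2733 + 3874 + 4446 + 7442 + 8116 = 54192
Divide by 11: 54192 / 11 = 4926.545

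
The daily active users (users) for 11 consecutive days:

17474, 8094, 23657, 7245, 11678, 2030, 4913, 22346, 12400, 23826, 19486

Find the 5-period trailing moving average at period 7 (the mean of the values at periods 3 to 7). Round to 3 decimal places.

9904.600

Sum of periods 3–7: 23657 + 7245 + 11678 + 2030 + 4913 = 49523
Divide by 5: 49523 / 5 = 9904.600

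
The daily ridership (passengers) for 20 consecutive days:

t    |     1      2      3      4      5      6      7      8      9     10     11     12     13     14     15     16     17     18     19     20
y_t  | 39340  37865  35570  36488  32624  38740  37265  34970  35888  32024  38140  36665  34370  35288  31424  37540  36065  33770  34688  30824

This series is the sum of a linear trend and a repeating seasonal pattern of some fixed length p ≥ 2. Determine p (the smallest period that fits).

5

First differences y_{t+1} − y_t: -1475, -2295, 918, -3864, 6116, -1475, -2295, 918, -3864, 6116, -1475, -2295, …
The difference pattern repeats every 5 terms and not for any smaller step, so p = 5.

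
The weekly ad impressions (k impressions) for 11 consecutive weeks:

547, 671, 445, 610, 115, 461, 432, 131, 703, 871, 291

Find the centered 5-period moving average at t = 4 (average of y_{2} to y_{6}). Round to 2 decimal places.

460.40

Sum of periods 2–6: 671 + 445 + 610 + 115 + 461 = 2302
Divide by 5: 2302 / 5 = 460.40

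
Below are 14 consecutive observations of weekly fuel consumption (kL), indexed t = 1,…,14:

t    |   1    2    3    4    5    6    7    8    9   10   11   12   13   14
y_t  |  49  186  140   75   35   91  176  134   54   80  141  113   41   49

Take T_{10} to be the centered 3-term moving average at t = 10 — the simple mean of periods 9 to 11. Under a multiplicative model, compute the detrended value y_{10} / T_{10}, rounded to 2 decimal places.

Trend T_10 = (54 + 80 + 141) / 3 = 275/3 = 91.6667
Ratio to trend: 80 / 91.6667 = 0.87

0.87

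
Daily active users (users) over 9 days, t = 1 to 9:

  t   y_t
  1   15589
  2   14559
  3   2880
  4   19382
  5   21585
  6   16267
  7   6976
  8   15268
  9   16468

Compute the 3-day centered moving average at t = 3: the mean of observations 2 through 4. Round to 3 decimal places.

Sum of periods 2–4: 14559 + 2880 + 19382 = 36821
Divide by 3: 36821 / 3 = 12273.667

12273.667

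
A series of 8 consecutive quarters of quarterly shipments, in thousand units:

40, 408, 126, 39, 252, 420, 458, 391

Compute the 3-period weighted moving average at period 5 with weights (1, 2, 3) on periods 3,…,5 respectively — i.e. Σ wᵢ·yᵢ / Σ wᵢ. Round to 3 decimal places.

160.000

Weighted sum: 1·126 + 2·39 + 3·252 = 126 + 78 + 756 = 960
Weight total: 1 + 2 + 3 = 6
WMA = 960 / 6 = 160.000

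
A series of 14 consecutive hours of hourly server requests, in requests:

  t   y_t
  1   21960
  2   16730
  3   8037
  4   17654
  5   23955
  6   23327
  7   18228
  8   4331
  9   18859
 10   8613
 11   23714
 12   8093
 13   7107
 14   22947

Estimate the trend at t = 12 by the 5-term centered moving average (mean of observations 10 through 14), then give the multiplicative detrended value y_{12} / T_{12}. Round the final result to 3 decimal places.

0.574

Trend T_12 = (8613 + 23714 + 8093 + 7107 + 22947) / 5 = 70474/5 = 14094.80000
Ratio to trend: 8093 / 14094.80000 = 0.574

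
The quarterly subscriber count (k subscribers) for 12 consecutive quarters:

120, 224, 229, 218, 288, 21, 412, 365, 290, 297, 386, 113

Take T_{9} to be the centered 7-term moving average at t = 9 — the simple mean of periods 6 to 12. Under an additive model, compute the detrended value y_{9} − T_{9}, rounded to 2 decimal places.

Trend T_9 = (21 + 412 + 365 + 290 + 297 + 386 + 113) / 7 = 1884/7 = 269.1429
Detrended value: 290 − 269.1429 = 20.86

20.86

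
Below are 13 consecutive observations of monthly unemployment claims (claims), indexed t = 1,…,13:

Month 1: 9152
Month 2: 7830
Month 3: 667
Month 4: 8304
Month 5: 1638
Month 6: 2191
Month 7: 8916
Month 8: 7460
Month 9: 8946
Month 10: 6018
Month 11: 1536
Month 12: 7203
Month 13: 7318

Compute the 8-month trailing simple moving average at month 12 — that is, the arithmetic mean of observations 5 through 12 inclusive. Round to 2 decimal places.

5488.50

Sum of periods 5–12: 1638 + 2191 + 8916 + 7460 + 8946 + 6018 + 1536 + 7203 = 43908
Divide by 8: 43908 / 8 = 5488.50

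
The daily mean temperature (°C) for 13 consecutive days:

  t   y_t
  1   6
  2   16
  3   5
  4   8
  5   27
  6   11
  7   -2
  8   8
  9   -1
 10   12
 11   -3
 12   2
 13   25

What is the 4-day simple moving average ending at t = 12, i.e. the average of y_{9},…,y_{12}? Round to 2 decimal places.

2.50

Sum of periods 9–12: (-1) + 12 + (-3) + 2 = 10
Divide by 4: 10 / 4 = 2.50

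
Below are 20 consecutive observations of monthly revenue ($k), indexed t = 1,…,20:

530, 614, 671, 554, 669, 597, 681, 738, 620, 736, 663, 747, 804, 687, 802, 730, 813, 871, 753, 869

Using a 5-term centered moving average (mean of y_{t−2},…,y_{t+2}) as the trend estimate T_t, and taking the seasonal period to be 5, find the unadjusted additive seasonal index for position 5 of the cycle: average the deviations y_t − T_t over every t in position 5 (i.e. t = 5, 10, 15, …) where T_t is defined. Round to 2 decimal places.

34.87

Season position 5 occurs at t = 5, 10, 15 (where T_t is defined).
t=5: T_5 = 634.4000; y_5 − T_5 = 669 − 634.4000 = 34.6000
t=10: T_10 = 700.8000; y_10 − T_10 = 736 − 700.8000 = 35.2000
t=15: T_15 = 767.2000; y_15 − T_15 = 802 − 767.2000 = 34.8000
Mean deviation: (34.6000 + 35.2000 + 34.8000) / 3 = 34.87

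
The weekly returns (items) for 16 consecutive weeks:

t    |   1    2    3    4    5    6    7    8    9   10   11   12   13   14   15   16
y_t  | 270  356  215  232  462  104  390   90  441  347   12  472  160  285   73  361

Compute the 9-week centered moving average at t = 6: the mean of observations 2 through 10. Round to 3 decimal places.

293.000

Sum of periods 2–10: 356 + 215 + 232 + 462 + 104 + 390 + 90 + 441 + 347 = 2637
Divide by 9: 2637 / 9 = 293.000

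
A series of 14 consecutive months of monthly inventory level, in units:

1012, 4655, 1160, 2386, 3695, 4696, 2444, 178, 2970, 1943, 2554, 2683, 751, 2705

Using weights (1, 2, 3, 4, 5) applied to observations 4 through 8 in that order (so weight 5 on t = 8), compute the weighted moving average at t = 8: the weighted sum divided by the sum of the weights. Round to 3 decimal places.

Weighted sum: 1·2386 + 2·3695 + 3·4696 + 4·2444 + 5·178 = 2386 + 7390 + 14088 + 9776 + 890 = 34530
Weight total: 1 + 2 + 3 + 4 + 5 = 15
WMA = 34530 / 15 = 2302.000

2302.000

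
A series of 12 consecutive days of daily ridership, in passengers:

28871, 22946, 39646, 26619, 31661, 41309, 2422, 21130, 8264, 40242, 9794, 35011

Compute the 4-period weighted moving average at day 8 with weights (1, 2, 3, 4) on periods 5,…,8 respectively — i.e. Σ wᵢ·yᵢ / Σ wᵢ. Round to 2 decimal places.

20606.50

Weighted sum: 1·31661 + 2·41309 + 3·2422 + 4·21130 = 31661 + 82618 + 7266 + 84520 = 206065
Weight total: 1 + 2 + 3 + 4 = 10
WMA = 206065 / 10 = 20606.50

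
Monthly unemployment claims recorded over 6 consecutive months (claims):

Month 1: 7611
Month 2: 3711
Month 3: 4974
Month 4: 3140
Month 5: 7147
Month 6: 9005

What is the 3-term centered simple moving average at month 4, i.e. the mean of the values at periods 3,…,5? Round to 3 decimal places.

5087.000

Sum of periods 3–5: 4974 + 3140 + 7147 = 15261
Divide by 3: 15261 / 3 = 5087.000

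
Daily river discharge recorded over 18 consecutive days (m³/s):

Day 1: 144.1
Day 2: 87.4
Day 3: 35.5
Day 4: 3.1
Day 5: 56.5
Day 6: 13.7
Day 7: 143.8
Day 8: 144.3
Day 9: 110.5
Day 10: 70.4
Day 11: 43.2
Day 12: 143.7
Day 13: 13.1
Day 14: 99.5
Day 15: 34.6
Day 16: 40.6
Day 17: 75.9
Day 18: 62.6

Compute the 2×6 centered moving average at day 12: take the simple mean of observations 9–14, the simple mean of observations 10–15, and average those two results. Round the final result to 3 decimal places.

73.742

Sum over 9–14: 110.5 + 70.4 + 43.2 + 143.7 + 13.1 + 99.5 = 480.4
Sum over 10–15: 70.4 + 43.2 + 143.7 + 13.1 + 99.5 + 34.6 = 404.5
CMA at t=12 = (480.4 + 404.5) / (2·6) = 884.9 / 12 = 73.742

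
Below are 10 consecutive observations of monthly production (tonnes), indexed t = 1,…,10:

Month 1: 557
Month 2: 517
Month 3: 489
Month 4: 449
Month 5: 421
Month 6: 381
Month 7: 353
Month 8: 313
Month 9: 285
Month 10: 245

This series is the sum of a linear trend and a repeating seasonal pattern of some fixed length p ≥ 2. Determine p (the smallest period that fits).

2

First differences y_{t+1} − y_t: -40, -28, -40, -28, -40, -28, …
The difference pattern repeats every 2 terms and not for any smaller step, so p = 2.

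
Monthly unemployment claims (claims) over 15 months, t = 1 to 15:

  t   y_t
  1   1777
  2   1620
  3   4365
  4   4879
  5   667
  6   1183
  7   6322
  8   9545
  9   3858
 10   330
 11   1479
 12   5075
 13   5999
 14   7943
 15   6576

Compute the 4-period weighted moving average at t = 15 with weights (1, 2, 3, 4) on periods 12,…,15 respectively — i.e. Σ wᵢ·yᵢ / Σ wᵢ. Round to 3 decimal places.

6720.600

Weighted sum: 1·5075 + 2·5999 + 3·7943 + 4·6576 = 5075 + 11998 + 23829 + 26304 = 67206
Weight total: 1 + 2 + 3 + 4 = 10
WMA = 67206 / 10 = 6720.600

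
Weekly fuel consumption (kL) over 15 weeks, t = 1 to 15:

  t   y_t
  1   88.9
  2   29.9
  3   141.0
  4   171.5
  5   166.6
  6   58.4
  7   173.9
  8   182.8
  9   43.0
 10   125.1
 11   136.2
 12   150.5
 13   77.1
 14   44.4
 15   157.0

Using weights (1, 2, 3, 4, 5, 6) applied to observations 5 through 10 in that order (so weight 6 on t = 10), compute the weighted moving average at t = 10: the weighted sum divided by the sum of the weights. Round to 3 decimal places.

Weighted sum: 1·166.6 + 2·58.4 + 3·173.9 + 4·182.8 + 5·43.0 + 6·125.1 = 166.6 + 116.8 + 521.7 + 731.2 + 215.0 + 750.6 = 2501.9
Weight total: 1 + 2 + 3 + 4 + 5 + 6 = 21
WMA = 2501.9 / 21 = 119.138

119.138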